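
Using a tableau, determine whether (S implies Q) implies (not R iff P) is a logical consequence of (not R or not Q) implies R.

Initial set: {T ((not R or not Q) implies R); F ((S implies Q) implies (not R iff P))}.
F ((S implies Q) implies (not R iff P)): α-rule — add T (S implies Q), F (not R iff P).
T ((not R or not Q) implies R): β-rule — branch into F (not R or not Q)  //  T R.
  branch 1 (add F (not R or not Q)):
    F (not R or not Q): α-rule — add F not R, F not Q.
    T (S implies Q): β-rule — branch into F S  //  T Q.
      branch 1.1 (add F S):
        F (not R iff P): β-rule — branch into T not R, F P  //  F not R, T P.
          branch 1.1.1 (add T not R, F P):
            × closes — contains both R and not R.
          branch 1.1.2 (add F not R, T P):
            ○ open, literals {P=T, Q=T, R=T, S=F}.
      branch 1.2 (add T Q):
        F (not R iff P): β-rule — branch into T not R, F P  //  F not R, T P.
          branch 1.2.1 (add T not R, F P):
            × closes — contains both R and not R.
          branch 1.2.2 (add F not R, T P):
            ○ open, literals {P=T, Q=T, R=T}.
  branch 2 (add T R):
    T (S implies Q): β-rule — branch into F S  //  T Q.
      branch 2.1 (add F S):
        F (not R iff P): β-rule — branch into T not R, F P  //  F not R, T P.
          branch 2.1.1 (add T not R, F P):
            × closes — contains both R and not R.
          branch 2.1.2 (add F not R, T P):
            ○ open, literals {P=T, R=T, S=F}.
      branch 2.2 (add T Q):
        F (not R iff P): β-rule — branch into T not R, F P  //  F not R, T P.
          branch 2.2.1 (add T not R, F P):
            × closes — contains both R and not R.
          branch 2.2.2 (add F not R, T P):
            ○ open, literals {P=T, Q=T, R=T}.
4 branches closed, 4 open.
An open branch gives a countermodel: P=T, Q=T, R=T, S=F (unmentioned atoms arbitrary); the premises hold there but the conclusion fails.

No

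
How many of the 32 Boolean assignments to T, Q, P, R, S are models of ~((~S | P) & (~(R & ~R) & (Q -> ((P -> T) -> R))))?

Initial set: {~((~S | P) & (~(R & ~R) & (Q -> ((P -> T) -> R))))}.
~((~S | P) & (~(R & ~R) & (Q -> ((P -> T) -> R)))): β-rule — branch into ~(~S | P)  //  ~(~(R & ~R) & (Q -> ((P -> T) -> R))).
  branch 1 (add ~(~S | P)):
    ~(~S | P): α-rule — add ~~S, ~P.
    ○ open, literals {P=F, S=T}.
  branch 2 (add ~(~(R & ~R) & (Q -> ((P -> T) -> R)))):
    ~(~(R & ~R) & (Q -> ((P -> T) -> R))): β-rule — branch into ~~(R & ~R)  //  ~(Q -> ((P -> T) -> R)).
      branch 2.1 (add ~~(R & ~R)):
        ~~(R & ~R): α-rule — add R, ~R.
        × closes — contains both R and ~R.
      branch 2.2 (add ~(Q -> ((P -> T) -> R))):
        ~(Q -> ((P -> T) -> R)): α-rule — add Q, ~((P -> T) -> R).
        ~((P -> T) -> R): α-rule — add (P -> T), ~R.
        (P -> T): β-rule — branch into ~P  //  T.
          branch 2.2.1 (add ~P):
            ○ open, literals {P=F, Q=T, R=F}.
          branch 2.2.2 (add T):
            ○ open, literals {Q=T, R=F, T=T}.
1 branch closed, 3 open.
Each open branch fixes some atoms; the unmentioned ones are free. Counting distinct full assignments: branch {P=F, S=T} (T, Q, R) contributes 8 new; branch {P=F, Q=T, R=F} (T, S) contributes 2 new; branch {Q=T, R=F, T=T} (P, S) contributes 2 new. Total: 12.

12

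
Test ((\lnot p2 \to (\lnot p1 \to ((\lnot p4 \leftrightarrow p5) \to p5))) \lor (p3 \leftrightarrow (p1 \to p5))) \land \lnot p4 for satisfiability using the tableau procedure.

Initial set: {(((\lnot p2 \to (\lnot p1 \to ((\lnot p4 \leftrightarrow p5) \to p5))) \lor (p3 \leftrightarrow (p1 \to p5))) \land \lnot p4)}.
(((\lnot p2 \to (\lnot p1 \to ((\lnot p4 \leftrightarrow p5) \to p5))) \lor (p3 \leftrightarrow (p1 \to p5))) \land \lnot p4): α-rule — add ((\lnot p2 \to (\lnot p1 \to ((\lnot p4 \leftrightarrow p5) \to p5))) \lor (p3 \leftrightarrow (p1 \to p5))), \lnot p4.
((\lnot p2 \to (\lnot p1 \to ((\lnot p4 \leftrightarrow p5) \to p5))) \lor (p3 \leftrightarrow (p1 \to p5))): β-rule — branch into (\lnot p2 \to (\lnot p1 \to ((\lnot p4 \leftrightarrow p5) \to p5)))  //  (p3 \leftrightarrow (p1 \to p5)).
  branch 1 (add (\lnot p2 \to (\lnot p1 \to ((\lnot p4 \leftrightarrow p5) \to p5)))):
    (\lnot p2 \to (\lnot p1 \to ((\lnot p4 \leftrightarrow p5) \to p5))): β-rule — branch into \lnot \lnot p2  //  (\lnot p1 \to ((\lnot p4 \leftrightarrow p5) \to p5)).
      branch 1.1 (add \lnot \lnot p2):
        ○ open, literals {p2=1, p4=0}.
      branch 1.2 (add (\lnot p1 \to ((\lnot p4 \leftrightarrow p5) \to p5))):
        (\lnot p1 \to ((\lnot p4 \leftrightarrow p5) \to p5)): β-rule — branch into \lnot \lnot p1  //  ((\lnot p4 \leftrightarrow p5) \to p5).
          branch 1.2.1 (add \lnot \lnot p1):
            ○ open, literals {p1=1, p4=0}.
          branch 1.2.2 (add ((\lnot p4 \leftrightarrow p5) \to p5)):
            ((\lnot p4 \leftrightarrow p5) \to p5): β-rule — branch into \lnot (\lnot p4 \leftrightarrow p5)  //  p5.
              branch 1.2.2.1 (add \lnot (\lnot p4 \leftrightarrow p5)):
                \lnot (\lnot p4 \leftrightarrow p5): β-rule — branch into \lnot p4, \lnot p5  //  \lnot \lnot p4, p5.
                  branch 1.2.2.1.1 (add \lnot p4, \lnot p5):
                    ○ open, literals {p4=0, p5=0}.
                  branch 1.2.2.1.2 (add \lnot \lnot p4, p5):
                    × closes — contains both p4 and \lnot p4.
              branch 1.2.2.2 (add p5):
                ○ open, literals {p4=0, p5=1}.
  branch 2 (add (p3 \leftrightarrow (p1 \to p5))):
    (p3 \leftrightarrow (p1 \to p5)): β-rule — branch into p3, (p1 \to p5)  //  \lnot p3, \lnot (p1 \to p5).
      branch 2.1 (add p3, (p1 \to p5)):
        (p1 \to p5): β-rule — branch into \lnot p1  //  p5.
          branch 2.1.1 (add \lnot p1):
            ○ open, literals {p1=0, p3=1, p4=0}.
          branch 2.1.2 (add p5):
            ○ open, literals {p3=1, p4=0, p5=1}.
      branch 2.2 (add \lnot p3, \lnot (p1 \to p5)):
        \lnot (p1 \to p5): α-rule — add p1, \lnot p5.
        ○ open, literals {p1=1, p3=0, p4=0, p5=0}.
1 branch closed, 7 open.
An open branch gives a satisfying assignment: p2=1, p4=0.

Satisfiable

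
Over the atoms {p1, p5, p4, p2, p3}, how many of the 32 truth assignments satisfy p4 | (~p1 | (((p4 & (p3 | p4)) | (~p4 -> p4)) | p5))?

28

Initial set: {(p4 | (~p1 | (((p4 & (p3 | p4)) | (~p4 -> p4)) | p5)))}.
(p4 | (~p1 | (((p4 & (p3 | p4)) | (~p4 -> p4)) | p5))): β-rule — branch into p4  //  (~p1 | (((p4 & (p3 | p4)) | (~p4 -> p4)) | p5)).
  branch 1 (add p4):
    ○ open, literals {p4=true}.
  branch 2 (add (~p1 | (((p4 & (p3 | p4)) | (~p4 -> p4)) | p5))):
    (~p1 | (((p4 & (p3 | p4)) | (~p4 -> p4)) | p5)): β-rule — branch into ~p1  //  (((p4 & (p3 | p4)) | (~p4 -> p4)) | p5).
      branch 2.1 (add ~p1):
        ○ open, literals {p1=false}.
      branch 2.2 (add (((p4 & (p3 | p4)) | (~p4 -> p4)) | p5)):
        (((p4 & (p3 | p4)) | (~p4 -> p4)) | p5): β-rule — branch into ((p4 & (p3 | p4)) | (~p4 -> p4))  //  p5.
          branch 2.2.1 (add ((p4 & (p3 | p4)) | (~p4 -> p4))):
            ((p4 & (p3 | p4)) | (~p4 -> p4)): β-rule — branch into (p4 & (p3 | p4))  //  (~p4 -> p4).
              branch 2.2.1.1 (add (p4 & (p3 | p4))):
                (p4 & (p3 | p4)): α-rule — add p4, (p3 | p4).
                (p3 | p4): β-rule — branch into p3  //  p4.
                  branch 2.2.1.1.1 (add p3):
                    ○ open, literals {p3=true, p4=true}.
                  branch 2.2.1.1.2 (add p4):
                    ○ open, literals {p4=true}.
              branch 2.2.1.2 (add (~p4 -> p4)):
                (~p4 -> p4): β-rule — branch into ~~p4  //  p4.
                  branch 2.2.1.2.1 (add ~~p4):
                    ○ open, literals {p4=true}.
                  branch 2.2.1.2.2 (add p4):
                    ○ open, literals {p4=true}.
          branch 2.2.2 (add p5):
            ○ open, literals {p5=true}.
0 branches closed, 7 open.
Each open branch fixes some atoms; the unmentioned ones are free. Counting distinct full assignments: branch {p4=true} (p1, p5, p2, p3) contributes 16 new; branch {p1=false} (p5, p4, p2, p3) contributes 8 new; branch {p3=true, p4=true} (p1, p5, p2) contributes 0 new; branch {p4=true} (p1, p5, p2, p3) contributes 0 new; branch {p4=true} (p1, p5, p2, p3) contributes 0 new; branch {p4=true} (p1, p5, p2, p3) contributes 0 new; branch {p5=true} (p1, p4, p2, p3) contributes 4 new. Total: 28.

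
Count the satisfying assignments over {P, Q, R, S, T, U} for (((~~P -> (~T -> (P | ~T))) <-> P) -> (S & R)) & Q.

Initial set: {T ((((~~P -> (~T -> (P | ~T))) <-> P) -> (S & R)) & Q)}.
T ((((~~P -> (~T -> (P | ~T))) <-> P) -> (S & R)) & Q): α-rule — add T (((~~P -> (~T -> (P | ~T))) <-> P) -> (S & R)), T Q.
T (((~~P -> (~T -> (P | ~T))) <-> P) -> (S & R)): β-rule — branch into F ((~~P -> (~T -> (P | ~T))) <-> P)  //  T (S & R).
  branch 1 (add F ((~~P -> (~T -> (P | ~T))) <-> P)):
    F ((~~P -> (~T -> (P | ~T))) <-> P): β-rule — branch into T (~~P -> (~T -> (P | ~T))), F P  //  F (~~P -> (~T -> (P | ~T))), T P.
      branch 1.1 (add T (~~P -> (~T -> (P | ~T))), F P):
        T (~~P -> (~T -> (P | ~T))): β-rule — branch into F ~~P  //  T (~T -> (P | ~T)).
          branch 1.1.1 (add F ~~P):
            F ~~P: drop double negation, giving F P.
            ○ open, literals {P=false, Q=true}.
          branch 1.1.2 (add T (~T -> (P | ~T))):
            T (~T -> (P | ~T)): β-rule — branch into F ~T  //  T (P | ~T).
              branch 1.1.2.1 (add F ~T):
                ○ open, literals {P=false, Q=true, T=true}.
              branch 1.1.2.2 (add T (P | ~T)):
                T (P | ~T): β-rule — branch into T P  //  T ~T.
                  branch 1.1.2.2.1 (add T P):
                    × closes — contains both P and ~P.
                  branch 1.1.2.2.2 (add T ~T):
                    ○ open, literals {P=false, Q=true, T=false}.
      branch 1.2 (add F (~~P -> (~T -> (P | ~T))), T P):
        F (~~P -> (~T -> (P | ~T))): α-rule — add T ~~P, F (~T -> (P | ~T)).
        T ~~P: drop double negation, giving T P.
        F (~T -> (P | ~T)): α-rule — add T ~T, F (P | ~T).
        F (P | ~T): α-rule — add F P, F ~T.
        × closes — contains both P and ~P.
  branch 2 (add T (S & R)):
    T (S & R): α-rule — add T S, T R.
    ○ open, literals {Q=true, R=true, S=true}.
2 branches closed, 4 open.
Each open branch fixes some atoms; the unmentioned ones are free. Counting distinct full assignments: branch {P=false, Q=true} (R, S, T, U) contributes 16 new; branch {P=false, Q=true, T=true} (R, S, U) contributes 0 new; branch {P=false, Q=true, T=false} (R, S, U) contributes 0 new; branch {Q=true, R=true, S=true} (P, T, U) contributes 4 new. Total: 20.

20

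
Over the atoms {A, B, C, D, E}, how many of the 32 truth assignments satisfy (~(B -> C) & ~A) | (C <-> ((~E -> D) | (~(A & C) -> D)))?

Initial set: {((~(B -> C) & ~A) | (C <-> ((~E -> D) | (~(A & C) -> D))))}.
((~(B -> C) & ~A) | (C <-> ((~E -> D) | (~(A & C) -> D)))): β-rule — branch into (~(B -> C) & ~A)  //  (C <-> ((~E -> D) | (~(A & C) -> D))).
  branch 1 (add (~(B -> C) & ~A)):
    (~(B -> C) & ~A): α-rule — add ~(B -> C), ~A.
    ~(B -> C): α-rule — add B, ~C.
    ○ open, literals {A=0, B=1, C=0}.
  branch 2 (add (C <-> ((~E -> D) | (~(A & C) -> D)))):
    (C <-> ((~E -> D) | (~(A & C) -> D))): β-rule — branch into C, ((~E -> D) | (~(A & C) -> D))  //  ~C, ~((~E -> D) | (~(A & C) -> D)).
      branch 2.1 (add C, ((~E -> D) | (~(A & C) -> D))):
        ((~E -> D) | (~(A & C) -> D)): β-rule — branch into (~E -> D)  //  (~(A & C) -> D).
          branch 2.1.1 (add (~E -> D)):
            (~E -> D): β-rule — branch into ~~E  //  D.
              branch 2.1.1.1 (add ~~E):
                ○ open, literals {C=1, E=1}.
              branch 2.1.1.2 (add D):
                ○ open, literals {C=1, D=1}.
          branch 2.1.2 (add (~(A & C) -> D)):
            (~(A & C) -> D): β-rule — branch into ~~(A & C)  //  D.
              branch 2.1.2.1 (add ~~(A & C)):
                ~~(A & C): α-rule — add A, C.
                ○ open, literals {A=1, C=1}.
              branch 2.1.2.2 (add D):
                ○ open, literals {C=1, D=1}.
      branch 2.2 (add ~C, ~((~E -> D) | (~(A & C) -> D))):
        ~((~E -> D) | (~(A & C) -> D)): α-rule — add ~(~E -> D), ~(~(A & C) -> D).
        ~(~E -> D): α-rule — add ~E, ~D.
        ~(~(A & C) -> D): α-rule — add ~(A & C), ~D.
        ~(A & C): β-rule — branch into ~A  //  ~C.
          branch 2.2.1 (add ~A):
            ○ open, literals {A=0, C=0, D=0, E=0}.
          branch 2.2.2 (add ~C):
            ○ open, literals {C=0, D=0, E=0}.
0 branches closed, 7 open.
Each open branch fixes some atoms; the unmentioned ones are free. Counting distinct full assignments: branch {A=0, B=1, C=0} (D, E) contributes 4 new; branch {C=1, E=1} (A, B, D) contributes 8 new; branch {C=1, D=1} (A, B, E) contributes 4 new; branch {A=1, C=1} (B, D, E) contributes 2 new; branch {C=1, D=1} (A, B, E) contributes 0 new; branch {A=0, C=0, D=0, E=0} (B) contributes 1 new; branch {C=0, D=0, E=0} (A, B) contributes 2 new. Total: 21.

21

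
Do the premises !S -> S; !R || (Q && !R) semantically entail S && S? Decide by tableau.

Initial set: {(!S -> S); (!R || (Q && !R)); !(S && S)}.
(!S -> S): β-rule — branch into !!S  //  S.
  branch 1 (add !!S):
    (!R || (Q && !R)): β-rule — branch into !R  //  (Q && !R).
      branch 1.1 (add !R):
        !(S && S): β-rule — branch into !S  //  !S.
          branch 1.1.1 (add !S):
            × closes — contains both S and !S.
          branch 1.1.2 (add !S):
            × closes — contains both S and !S.
      branch 1.2 (add (Q && !R)):
        (Q && !R): α-rule — add Q, !R.
        !(S && S): β-rule — branch into !S  //  !S.
          branch 1.2.1 (add !S):
            × closes — contains both S and !S.
          branch 1.2.2 (add !S):
            × closes — contains both S and !S.
  branch 2 (add S):
    (!R || (Q && !R)): β-rule — branch into !R  //  (Q && !R).
      branch 2.1 (add !R):
        !(S && S): β-rule — branch into !S  //  !S.
          branch 2.1.1 (add !S):
            × closes — contains both S and !S.
          branch 2.1.2 (add !S):
            × closes — contains both S and !S.
      branch 2.2 (add (Q && !R)):
        (Q && !R): α-rule — add Q, !R.
        !(S && S): β-rule — branch into !S  //  !S.
          branch 2.2.1 (add !S):
            × closes — contains both S and !S.
          branch 2.2.2 (add !S):
            × closes — contains both S and !S.
All 8 branches close.
Every branch closed, so the premises entail the conclusion.

Yes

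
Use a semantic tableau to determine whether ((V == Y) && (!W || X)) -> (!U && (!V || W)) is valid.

Assume the negation and expand:
Initial set: {!(((V == Y) && (!W || X)) -> (!U && (!V || W)))}.
!(((V == Y) && (!W || X)) -> (!U && (!V || W))): α-rule — add ((V == Y) && (!W || X)), !(!U && (!V || W)).
((V == Y) && (!W || X)): α-rule — add (V == Y), (!W || X).
!(!U && (!V || W)): β-rule — branch into !!U  //  !(!V || W).
  branch 1 (add !!U):
    (V == Y): β-rule — branch into V, Y  //  !V, !Y.
      branch 1.1 (add V, Y):
        (!W || X): β-rule — branch into !W  //  X.
          branch 1.1.1 (add !W):
            ○ open, literals {U=1, V=1, W=0, Y=1}.
          branch 1.1.2 (add X):
            ○ open, literals {U=1, V=1, X=1, Y=1}.
      branch 1.2 (add !V, !Y):
        (!W || X): β-rule — branch into !W  //  X.
          branch 1.2.1 (add !W):
            ○ open, literals {U=1, V=0, W=0, Y=0}.
          branch 1.2.2 (add X):
            ○ open, literals {U=1, V=0, X=1, Y=0}.
  branch 2 (add !(!V || W)):
    !(!V || W): α-rule — add !!V, !W.
    (V == Y): β-rule — branch into V, Y  //  !V, !Y.
      branch 2.1 (add V, Y):
        (!W || X): β-rule — branch into !W  //  X.
          branch 2.1.1 (add !W):
            ○ open, literals {V=1, W=0, Y=1}.
          branch 2.1.2 (add X):
            ○ open, literals {V=1, W=0, X=1, Y=1}.
      branch 2.2 (add !V, !Y):
        × closes — contains both V and !V.
1 branch closed, 6 open.
An open branch gives a countermodel: U=1, V=1, W=0, Y=1 (unmentioned atoms arbitrary); under it the original formula is false.

Not valid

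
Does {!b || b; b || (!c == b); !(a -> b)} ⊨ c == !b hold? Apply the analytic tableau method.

Yes

Initial set: {(!b || b); (b || (!c == b)); !(a -> b); !(c == !b)}.
!(a -> b): α-rule — add a, !b.
(!b || b): β-rule — branch into !b  //  b.
  branch 1 (add !b):
    (b || (!c == b)): β-rule — branch into b  //  (!c == b).
      branch 1.1 (add b):
        × closes — contains both b and !b.
      branch 1.2 (add (!c == b)):
        !(c == !b): β-rule — branch into c, !!b  //  !c, !b.
          branch 1.2.1 (add c, !!b):
            × closes — contains both b and !b.
          branch 1.2.2 (add !c, !b):
            (!c == b): β-rule — branch into !c, b  //  !!c, !b.
              branch 1.2.2.1 (add !c, b):
                × closes — contains both b and !b.
              branch 1.2.2.2 (add !!c, !b):
                × closes — contains both c and !c.
  branch 2 (add b):
    × closes — contains both b and !b.
All 5 branches close.
Every branch closed, so the premises entail the conclusion.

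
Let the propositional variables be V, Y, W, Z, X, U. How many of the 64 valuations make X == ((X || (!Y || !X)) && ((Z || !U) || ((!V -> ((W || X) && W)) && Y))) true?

Initial set: {(X == ((X || (!Y || !X)) && ((Z || !U) || ((!V -> ((W || X) && W)) && Y))))}.
(X == ((X || (!Y || !X)) && ((Z || !U) || ((!V -> ((W || X) && W)) && Y)))): β-rule — branch into X, ((X || (!Y || !X)) && ((Z || !U) || ((!V -> ((W || X) && W)) && Y)))  //  !X, !((X || (!Y || !X)) && ((Z || !U) || ((!V -> ((W || X) && W)) && Y))).
  branch 1 (add X, ((X || (!Y || !X)) && ((Z || !U) || ((!V -> ((W || X) && W)) && Y)))):
    ((X || (!Y || !X)) && ((Z || !U) || ((!V -> ((W || X) && W)) && Y))): α-rule — add (X || (!Y || !X)), ((Z || !U) || ((!V -> ((W || X) && W)) && Y)).
    (X || (!Y || !X)): β-rule — branch into X  //  (!Y || !X).
      branch 1.1 (add X):
        ((Z || !U) || ((!V -> ((W || X) && W)) && Y)): β-rule — branch into (Z || !U)  //  ((!V -> ((W || X) && W)) && Y).
          branch 1.1.1 (add (Z || !U)):
            (Z || !U): β-rule — branch into Z  //  !U.
              branch 1.1.1.1 (add Z):
                ○ open, literals {X=true, Z=true}.
              branch 1.1.1.2 (add !U):
                ○ open, literals {U=false, X=true}.
          branch 1.1.2 (add ((!V -> ((W || X) && W)) && Y)):
            ((!V -> ((W || X) && W)) && Y): α-rule — add (!V -> ((W || X) && W)), Y.
            (!V -> ((W || X) && W)): β-rule — branch into !!V  //  ((W || X) && W).
              branch 1.1.2.1 (add !!V):
                ○ open, literals {V=true, X=true, Y=true}.
              branch 1.1.2.2 (add ((W || X) && W)):
                ((W || X) && W): α-rule — add (W || X), W.
                (W || X): β-rule — branch into W  //  X.
                  branch 1.1.2.2.1 (add W):
                    ○ open, literals {W=true, X=true, Y=true}.
                  branch 1.1.2.2.2 (add X):
                    ○ open, literals {W=true, X=true, Y=true}.
      branch 1.2 (add (!Y || !X)):
        ((Z || !U) || ((!V -> ((W || X) && W)) && Y)): β-rule — branch into (Z || !U)  //  ((!V -> ((W || X) && W)) && Y).
          branch 1.2.1 (add (Z || !U)):
            (!Y || !X): β-rule — branch into !Y  //  !X.
              branch 1.2.1.1 (add !Y):
                (Z || !U): β-rule — branch into Z  //  !U.
                  branch 1.2.1.1.1 (add Z):
                    ○ open, literals {X=true, Y=false, Z=true}.
                  branch 1.2.1.1.2 (add !U):
                    ○ open, literals {U=false, X=true, Y=false}.
              branch 1.2.1.2 (add !X):
                × closes — contains both X and !X.
          branch 1.2.2 (add ((!V -> ((W || X) && W)) && Y)):
            ((!V -> ((W || X) && W)) && Y): α-rule — add (!V -> ((W || X) && W)), Y.
            (!Y || !X): β-rule — branch into !Y  //  !X.
              branch 1.2.2.1 (add !Y):
                × closes — contains both Y and !Y.
              branch 1.2.2.2 (add !X):
                × closes — contains both X and !X.
  branch 2 (add !X, !((X || (!Y || !X)) && ((Z || !U) || ((!V -> ((W || X) && W)) && Y)))):
    !((X || (!Y || !X)) && ((Z || !U) || ((!V -> ((W || X) && W)) && Y))): β-rule — branch into !(X || (!Y || !X))  //  !((Z || !U) || ((!V -> ((W || X) && W)) && Y)).
      branch 2.1 (add !(X || (!Y || !X))):
        !(X || (!Y || !X)): α-rule — add !X, !(!Y || !X).
        !(!Y || !X): α-rule — add !!Y, !!X.
        × closes — contains both X and !X.
      branch 2.2 (add !((Z || !U) || ((!V -> ((W || X) && W)) && Y))):
        !((Z || !U) || ((!V -> ((W || X) && W)) && Y)): α-rule — add !(Z || !U), !((!V -> ((W || X) && W)) && Y).
        !(Z || !U): α-rule — add !Z, !!U.
        !((!V -> ((W || X) && W)) && Y): β-rule — branch into !(!V -> ((W || X) && W))  //  !Y.
          branch 2.2.1 (add !(!V -> ((W || X) && W))):
            !(!V -> ((W || X) && W)): α-rule — add !V, !((W || X) && W).
            !((W || X) && W): β-rule — branch into !(W || X)  //  !W.
              branch 2.2.1.1 (add !(W || X)):
                !(W || X): α-rule — add !W, !X.
                ○ open, literals {U=true, V=false, W=false, X=false, Z=false}.
              branch 2.2.1.2 (add !W):
                ○ open, literals {U=true, V=false, W=false, X=false, Z=false}.
          branch 2.2.2 (add !Y):
            ○ open, literals {U=true, X=false, Y=false, Z=false}.
4 branches closed, 10 open.
Each open branch fixes some atoms; the unmentioned ones are free. Counting distinct full assignments: branch {X=true, Z=true} (V, Y, W, U) contributes 16 new; branch {U=false, X=true} (V, Y, W, Z) contributes 8 new; branch {V=true, X=true, Y=true} (W, Z, U) contributes 2 new; branch {W=true, X=true, Y=true} (V, Z, U) contributes 1 new; branch {W=true, X=true, Y=true} (V, Z, U) contributes 0 new; branch {X=true, Y=false, Z=true} (V, W, U) contributes 0 new; branch {U=false, X=true, Y=false} (V, W, Z) contributes 0 new; branch {U=true, V=false, W=false, X=false, Z=false} (Y) contributes 2 new; branch {U=true, V=false, W=false, X=false, Z=false} (Y) contributes 0 new; branch {U=true, X=false, Y=false, Z=false} (V, W) contributes 3 new. Total: 32.

32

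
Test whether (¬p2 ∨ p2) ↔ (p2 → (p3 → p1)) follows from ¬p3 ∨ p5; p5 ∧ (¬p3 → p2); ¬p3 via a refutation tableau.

Initial set: {(¬p3 ∨ p5); (p5 ∧ (¬p3 → p2)); ¬p3; ¬((¬p2 ∨ p2) ↔ (p2 → (p3 → p1)))}.
(p5 ∧ (¬p3 → p2)): α-rule — add p5, (¬p3 → p2).
(¬p3 ∨ p5): β-rule — branch into ¬p3  //  p5.
  branch 1 (add ¬p3):
    ¬((¬p2 ∨ p2) ↔ (p2 → (p3 → p1))): β-rule — branch into (¬p2 ∨ p2), ¬(p2 → (p3 → p1))  //  ¬(¬p2 ∨ p2), (p2 → (p3 → p1)).
      branch 1.1 (add (¬p2 ∨ p2), ¬(p2 → (p3 → p1))):
        ¬(p2 → (p3 → p1)): α-rule — add p2, ¬(p3 → p1).
        ¬(p3 → p1): α-rule — add p3, ¬p1.
        × closes — contains both p3 and ¬p3.
      branch 1.2 (add ¬(¬p2 ∨ p2), (p2 → (p3 → p1))):
        ¬(¬p2 ∨ p2): α-rule — add ¬¬p2, ¬p2.
        × closes — contains both p2 and ¬p2.
  branch 2 (add p5):
    ¬((¬p2 ∨ p2) ↔ (p2 → (p3 → p1))): β-rule — branch into (¬p2 ∨ p2), ¬(p2 → (p3 → p1))  //  ¬(¬p2 ∨ p2), (p2 → (p3 → p1)).
      branch 2.1 (add (¬p2 ∨ p2), ¬(p2 → (p3 → p1))):
        ¬(p2 → (p3 → p1)): α-rule — add p2, ¬(p3 → p1).
        ¬(p3 → p1): α-rule — add p3, ¬p1.
        × closes — contains both p3 and ¬p3.
      branch 2.2 (add ¬(¬p2 ∨ p2), (p2 → (p3 → p1))):
        ¬(¬p2 ∨ p2): α-rule — add ¬¬p2, ¬p2.
        × closes — contains both p2 and ¬p2.
All 4 branches close.
Every branch closed, so the premises entail the conclusion.

Yes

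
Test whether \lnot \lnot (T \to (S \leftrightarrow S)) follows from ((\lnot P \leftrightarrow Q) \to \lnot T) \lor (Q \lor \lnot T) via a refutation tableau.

Yes

Initial set: {(((\lnot P \leftrightarrow Q) \to \lnot T) \lor (Q \lor \lnot T)); \lnot \lnot \lnot (T \to (S \leftrightarrow S))}.
\lnot \lnot \lnot (T \to (S \leftrightarrow S)): drop double negation, giving \lnot (T \to (S \leftrightarrow S)).
\lnot (T \to (S \leftrightarrow S)): α-rule — add T, \lnot (S \leftrightarrow S).
(((\lnot P \leftrightarrow Q) \to \lnot T) \lor (Q \lor \lnot T)): β-rule — branch into ((\lnot P \leftrightarrow Q) \to \lnot T)  //  (Q \lor \lnot T).
  branch 1 (add ((\lnot P \leftrightarrow Q) \to \lnot T)):
    \lnot (S \leftrightarrow S): β-rule — branch into S, \lnot S  //  \lnot S, S.
      branch 1.1 (add S, \lnot S):
        × closes — contains both S and \lnot S.
      branch 1.2 (add \lnot S, S):
        × closes — contains both S and \lnot S.
  branch 2 (add (Q \lor \lnot T)):
    \lnot (S \leftrightarrow S): β-rule — branch into S, \lnot S  //  \lnot S, S.
      branch 2.1 (add S, \lnot S):
        × closes — contains both S and \lnot S.
      branch 2.2 (add \lnot S, S):
        × closes — contains both S and \lnot S.
All 4 branches close.
Every branch closed, so the premises entail the conclusion.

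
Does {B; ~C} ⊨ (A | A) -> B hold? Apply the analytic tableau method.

Yes

Initial set: {T B; T ~C; F ((A | A) -> B)}.
F ((A | A) -> B): α-rule — add T (A | A), F B.
× closes — contains both B and ~B.
All 1 branch closes.
Every branch closed, so the premises entail the conclusion.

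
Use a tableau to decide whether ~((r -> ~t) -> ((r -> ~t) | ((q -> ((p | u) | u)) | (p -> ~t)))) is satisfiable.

Unsatisfiable

Initial set: {~((r -> ~t) -> ((r -> ~t) | ((q -> ((p | u) | u)) | (p -> ~t))))}.
~((r -> ~t) -> ((r -> ~t) | ((q -> ((p | u) | u)) | (p -> ~t)))): α-rule — add (r -> ~t), ~((r -> ~t) | ((q -> ((p | u) | u)) | (p -> ~t))).
~((r -> ~t) | ((q -> ((p | u) | u)) | (p -> ~t))): α-rule — add ~(r -> ~t), ~((q -> ((p | u) | u)) | (p -> ~t)).
~(r -> ~t): α-rule — add r, ~~t.
~((q -> ((p | u) | u)) | (p -> ~t)): α-rule — add ~(q -> ((p | u) | u)), ~(p -> ~t).
~(q -> ((p | u) | u)): α-rule — add q, ~((p | u) | u).
~(p -> ~t): α-rule — add p, ~~t.
~((p | u) | u): α-rule — add ~(p | u), ~u.
~(p | u): α-rule — add ~p, ~u.
× closes — contains both p and ~p.
All 1 branch closes.
Every branch closed; the formula is unsatisfiable.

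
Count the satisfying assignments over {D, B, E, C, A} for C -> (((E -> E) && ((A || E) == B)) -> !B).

Initial set: {(C -> (((E -> E) && ((A || E) == B)) -> !B))}.
(C -> (((E -> E) && ((A || E) == B)) -> !B)): β-rule — branch into !C  //  (((E -> E) && ((A || E) == B)) -> !B).
  branch 1 (add !C):
    ○ open, literals {C=F}.
  branch 2 (add (((E -> E) && ((A || E) == B)) -> !B)):
    (((E -> E) && ((A || E) == B)) -> !B): β-rule — branch into !((E -> E) && ((A || E) == B))  //  !B.
      branch 2.1 (add !((E -> E) && ((A || E) == B))):
        !((E -> E) && ((A || E) == B)): β-rule — branch into !(E -> E)  //  !((A || E) == B).
          branch 2.1.1 (add !(E -> E)):
            !(E -> E): α-rule — add E, !E.
            × closes — contains both E and !E.
          branch 2.1.2 (add !((A || E) == B)):
            !((A || E) == B): β-rule — branch into (A || E), !B  //  !(A || E), B.
              branch 2.1.2.1 (add (A || E), !B):
                (A || E): β-rule — branch into A  //  E.
                  branch 2.1.2.1.1 (add A):
                    ○ open, literals {A=T, B=F}.
                  branch 2.1.2.1.2 (add E):
                    ○ open, literals {B=F, E=T}.
              branch 2.1.2.2 (add !(A || E), B):
                !(A || E): α-rule — add !A, !E.
                ○ open, literals {A=F, B=T, E=F}.
      branch 2.2 (add !B):
        ○ open, literals {B=F}.
1 branch closed, 5 open.
Each open branch fixes some atoms; the unmentioned ones are free. Counting distinct full assignments: branch {C=F} (D, B, E, A) contributes 16 new; branch {A=T, B=F} (D, E, C) contributes 4 new; branch {B=F, E=T} (D, C, A) contributes 2 new; branch {A=F, B=T, E=F} (D, C) contributes 2 new; branch {B=F} (D, E, C, A) contributes 2 new. Total: 26.

26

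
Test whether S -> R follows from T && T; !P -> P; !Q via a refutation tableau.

Initial set: {(T && T); (!P -> P); !Q; !(S -> R)}.
(T && T): α-rule — add T, T.
!(S -> R): α-rule — add S, !R.
(!P -> P): β-rule — branch into !!P  //  P.
  branch 1 (add !!P):
    ○ open, literals {P=1, Q=0, R=0, S=1, T=1}.
  branch 2 (add P):
    ○ open, literals {P=1, Q=0, R=0, S=1, T=1}.
0 branches closed, 2 open.
An open branch gives a countermodel: P=1, Q=0, R=0, S=1, T=1 (unmentioned atoms arbitrary); the premises hold there but the conclusion fails.

No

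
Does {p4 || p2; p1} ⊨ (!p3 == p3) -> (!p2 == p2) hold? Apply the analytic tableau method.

Initial set: {(p4 || p2); p1; !((!p3 == p3) -> (!p2 == p2))}.
!((!p3 == p3) -> (!p2 == p2)): α-rule — add (!p3 == p3), !(!p2 == p2).
(p4 || p2): β-rule — branch into p4  //  p2.
  branch 1 (add p4):
    (!p3 == p3): β-rule — branch into !p3, p3  //  !!p3, !p3.
      branch 1.1 (add !p3, p3):
        × closes — contains both p3 and !p3.
      branch 1.2 (add !!p3, !p3):
        × closes — contains both p3 and !p3.
  branch 2 (add p2):
    (!p3 == p3): β-rule — branch into !p3, p3  //  !!p3, !p3.
      branch 2.1 (add !p3, p3):
        × closes — contains both p3 and !p3.
      branch 2.2 (add !!p3, !p3):
        × closes — contains both p3 and !p3.
All 4 branches close.
Every branch closed, so the premises entail the conclusion.

Yes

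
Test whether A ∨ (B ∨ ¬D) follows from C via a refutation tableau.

No

Initial set: {C; ¬(A ∨ (B ∨ ¬D))}.
¬(A ∨ (B ∨ ¬D)): α-rule — add ¬A, ¬(B ∨ ¬D).
¬(B ∨ ¬D): α-rule — add ¬B, ¬¬D.
○ open, literals {A=0, B=0, C=1, D=1}.
0 branches closed, 1 open.
An open branch gives a countermodel: A=0, B=0, C=1, D=1 (unmentioned atoms arbitrary); the premises hold there but the conclusion fails.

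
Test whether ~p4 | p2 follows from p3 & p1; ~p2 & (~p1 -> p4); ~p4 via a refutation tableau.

Yes

Initial set: {(p3 & p1); (~p2 & (~p1 -> p4)); ~p4; ~(~p4 | p2)}.
(p3 & p1): α-rule — add p3, p1.
(~p2 & (~p1 -> p4)): α-rule — add ~p2, (~p1 -> p4).
~(~p4 | p2): α-rule — add ~~p4, ~p2.
× closes — contains both p4 and ~p4.
All 1 branch closes.
Every branch closed, so the premises entail the conclusion.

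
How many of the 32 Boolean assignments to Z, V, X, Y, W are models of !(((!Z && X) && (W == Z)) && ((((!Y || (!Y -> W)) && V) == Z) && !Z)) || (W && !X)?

30

Initial set: {T (!(((!Z && X) && (W == Z)) && ((((!Y || (!Y -> W)) && V) == Z) && !Z)) || (W && !X))}.
T (!(((!Z && X) && (W == Z)) && ((((!Y || (!Y -> W)) && V) == Z) && !Z)) || (W && !X)): β-rule — branch into T !(((!Z && X) && (W == Z)) && ((((!Y || (!Y -> W)) && V) == Z) && !Z))  //  T (W && !X).
  branch 1 (add T !(((!Z && X) && (W == Z)) && ((((!Y || (!Y -> W)) && V) == Z) && !Z))):
    T !(((!Z && X) && (W == Z)) && ((((!Y || (!Y -> W)) && V) == Z) && !Z)): β-rule — branch into F ((!Z && X) && (W == Z))  //  F ((((!Y || (!Y -> W)) && V) == Z) && !Z).
      branch 1.1 (add F ((!Z && X) && (W == Z))):
        F ((!Z && X) && (W == Z)): β-rule — branch into F (!Z && X)  //  F (W == Z).
          branch 1.1.1 (add F (!Z && X)):
            F (!Z && X): β-rule — branch into F !Z  //  F X.
              branch 1.1.1.1 (add F !Z):
                ○ open, literals {Z=T}.
              branch 1.1.1.2 (add F X):
                ○ open, literals {X=F}.
          branch 1.1.2 (add F (W == Z)):
            F (W == Z): β-rule — branch into T W, F Z  //  F W, T Z.
              branch 1.1.2.1 (add T W, F Z):
                ○ open, literals {W=T, Z=F}.
              branch 1.1.2.2 (add F W, T Z):
                ○ open, literals {W=F, Z=T}.
      branch 1.2 (add F ((((!Y || (!Y -> W)) && V) == Z) && !Z)):
        F ((((!Y || (!Y -> W)) && V) == Z) && !Z): β-rule — branch into F (((!Y || (!Y -> W)) && V) == Z)  //  F !Z.
          branch 1.2.1 (add F (((!Y || (!Y -> W)) && V) == Z)):
            F (((!Y || (!Y -> W)) && V) == Z): β-rule — branch into T ((!Y || (!Y -> W)) && V), F Z  //  F ((!Y || (!Y -> W)) && V), T Z.
              branch 1.2.1.1 (add T ((!Y || (!Y -> W)) && V), F Z):
                T ((!Y || (!Y -> W)) && V): α-rule — add T (!Y || (!Y -> W)), T V.
                T (!Y || (!Y -> W)): β-rule — branch into T !Y  //  T (!Y -> W).
                  branch 1.2.1.1.1 (add T !Y):
                    ○ open, literals {V=T, Y=F, Z=F}.
                  branch 1.2.1.1.2 (add T (!Y -> W)):
                    T (!Y -> W): β-rule — branch into F !Y  //  T W.
                      branch 1.2.1.1.2.1 (add F !Y):
                        ○ open, literals {V=T, Y=T, Z=F}.
                      branch 1.2.1.1.2.2 (add T W):
                        ○ open, literals {V=T, W=T, Z=F}.
              branch 1.2.1.2 (add F ((!Y || (!Y -> W)) && V), T Z):
                F ((!Y || (!Y -> W)) && V): β-rule — branch into F (!Y || (!Y -> W))  //  F V.
                  branch 1.2.1.2.1 (add F (!Y || (!Y -> W))):
                    F (!Y || (!Y -> W)): α-rule — add F !Y, F (!Y -> W).
                    F (!Y -> W): α-rule — add T !Y, F W.
                    × closes — contains both Y and !Y.
                  branch 1.2.1.2.2 (add F V):
                    ○ open, literals {V=F, Z=T}.
          branch 1.2.2 (add F !Z):
            ○ open, literals {Z=T}.
  branch 2 (add T (W && !X)):
    T (W && !X): α-rule — add T W, T !X.
    ○ open, literals {W=T, X=F}.
1 branch closed, 10 open.
Each open branch fixes some atoms; the unmentioned ones are free. Counting distinct full assignments: branch {Z=T} (V, X, Y, W) contributes 16 new; branch {X=F} (Z, V, Y, W) contributes 8 new; branch {W=T, Z=F} (V, X, Y) contributes 4 new; branch {W=F, Z=T} (V, X, Y) contributes 0 new; branch {V=T, Y=F, Z=F} (X, W) contributes 1 new; branch {V=T, Y=T, Z=F} (X, W) contributes 1 new; branch {V=T, W=T, Z=F} (X, Y) contributes 0 new; branch {V=F, Z=T} (X, Y, W) contributes 0 new; branch {Z=T} (V, X, Y, W) contributes 0 new; branch {W=T, X=F} (Z, V, Y) contributes 0 new. Total: 30.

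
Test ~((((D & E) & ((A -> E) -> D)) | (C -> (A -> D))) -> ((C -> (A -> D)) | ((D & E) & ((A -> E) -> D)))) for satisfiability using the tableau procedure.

Initial set: {~((((D & E) & ((A -> E) -> D)) | (C -> (A -> D))) -> ((C -> (A -> D)) | ((D & E) & ((A -> E) -> D))))}.
~((((D & E) & ((A -> E) -> D)) | (C -> (A -> D))) -> ((C -> (A -> D)) | ((D & E) & ((A -> E) -> D)))): α-rule — add (((D & E) & ((A -> E) -> D)) | (C -> (A -> D))), ~((C -> (A -> D)) | ((D & E) & ((A -> E) -> D))).
~((C -> (A -> D)) | ((D & E) & ((A -> E) -> D))): α-rule — add ~(C -> (A -> D)), ~((D & E) & ((A -> E) -> D)).
~(C -> (A -> D)): α-rule — add C, ~(A -> D).
~(A -> D): α-rule — add A, ~D.
(((D & E) & ((A -> E) -> D)) | (C -> (A -> D))): β-rule — branch into ((D & E) & ((A -> E) -> D))  //  (C -> (A -> D)).
  branch 1 (add ((D & E) & ((A -> E) -> D))):
    ((D & E) & ((A -> E) -> D)): α-rule — add (D & E), ((A -> E) -> D).
    (D & E): α-rule — add D, E.
    × closes — contains both D and ~D.
  branch 2 (add (C -> (A -> D))):
    ~((D & E) & ((A -> E) -> D)): β-rule — branch into ~(D & E)  //  ~((A -> E) -> D).
      branch 2.1 (add ~(D & E)):
        (C -> (A -> D)): β-rule — branch into ~C  //  (A -> D).
          branch 2.1.1 (add ~C):
            × closes — contains both C and ~C.
          branch 2.1.2 (add (A -> D)):
            ~(D & E): β-rule — branch into ~D  //  ~E.
              branch 2.1.2.1 (add ~D):
                (A -> D): β-rule — branch into ~A  //  D.
                  branch 2.1.2.1.1 (add ~A):
                    × closes — contains both A and ~A.
                  branch 2.1.2.1.2 (add D):
                    × closes — contains both D and ~D.
              branch 2.1.2.2 (add ~E):
                (A -> D): β-rule — branch into ~A  //  D.
                  branch 2.1.2.2.1 (add ~A):
                    × closes — contains both A and ~A.
                  branch 2.1.2.2.2 (add D):
                    × closes — contains both D and ~D.
      branch 2.2 (add ~((A -> E) -> D)):
        ~((A -> E) -> D): α-rule — add (A -> E), ~D.
        (C -> (A -> D)): β-rule — branch into ~C  //  (A -> D).
          branch 2.2.1 (add ~C):
            × closes — contains both C and ~C.
          branch 2.2.2 (add (A -> D)):
            (A -> E): β-rule — branch into ~A  //  E.
              branch 2.2.2.1 (add ~A):
                × closes — contains both A and ~A.
              branch 2.2.2.2 (add E):
                (A -> D): β-rule — branch into ~A  //  D.
                  branch 2.2.2.2.1 (add ~A):
                    × closes — contains both A and ~A.
                  branch 2.2.2.2.2 (add D):
                    × closes — contains both D and ~D.
All 10 branches close.
Every branch closed; the formula is unsatisfiable.

Unsatisfiable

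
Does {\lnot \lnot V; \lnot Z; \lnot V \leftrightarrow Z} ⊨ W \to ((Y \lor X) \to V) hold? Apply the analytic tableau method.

Yes

Initial set: {T \lnot \lnot V; T \lnot Z; T (\lnot V \leftrightarrow Z); F (W \to ((Y \lor X) \to V))}.
T \lnot \lnot V: drop double negation, giving T V.
F (W \to ((Y \lor X) \to V)): α-rule — add T W, F ((Y \lor X) \to V).
F ((Y \lor X) \to V): α-rule — add T (Y \lor X), F V.
× closes — contains both V and \lnot V.
All 1 branch closes.
Every branch closed, so the premises entail the conclusion.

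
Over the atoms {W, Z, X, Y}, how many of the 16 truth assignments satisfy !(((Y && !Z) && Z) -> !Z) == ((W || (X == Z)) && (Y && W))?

12

Initial set: {(!(((Y && !Z) && Z) -> !Z) == ((W || (X == Z)) && (Y && W)))}.
(!(((Y && !Z) && Z) -> !Z) == ((W || (X == Z)) && (Y && W))): β-rule — branch into !(((Y && !Z) && Z) -> !Z), ((W || (X == Z)) && (Y && W))  //  !!(((Y && !Z) && Z) -> !Z), !((W || (X == Z)) && (Y && W)).
  branch 1 (add !(((Y && !Z) && Z) -> !Z), ((W || (X == Z)) && (Y && W))):
    !(((Y && !Z) && Z) -> !Z): α-rule — add ((Y && !Z) && Z), !!Z.
    ((W || (X == Z)) && (Y && W)): α-rule — add (W || (X == Z)), (Y && W).
    ((Y && !Z) && Z): α-rule — add (Y && !Z), Z.
    (Y && W): α-rule — add Y, W.
    (Y && !Z): α-rule — add Y, !Z.
    × closes — contains both Z and !Z.
  branch 2 (add !!(((Y && !Z) && Z) -> !Z), !((W || (X == Z)) && (Y && W))):
    !!(((Y && !Z) && Z) -> !Z): β-rule — branch into !((Y && !Z) && Z)  //  !Z.
      branch 2.1 (add !((Y && !Z) && Z)):
        !((W || (X == Z)) && (Y && W)): β-rule — branch into !(W || (X == Z))  //  !(Y && W).
          branch 2.1.1 (add !(W || (X == Z))):
            !(W || (X == Z)): α-rule — add !W, !(X == Z).
            !((Y && !Z) && Z): β-rule — branch into !(Y && !Z)  //  !Z.
              branch 2.1.1.1 (add !(Y && !Z)):
                !(X == Z): β-rule — branch into X, !Z  //  !X, Z.
                  branch 2.1.1.1.1 (add X, !Z):
                    !(Y && !Z): β-rule — branch into !Y  //  !!Z.
                      branch 2.1.1.1.1.1 (add !Y):
                        ○ open, literals {W=F, X=T, Y=F, Z=F}.
                      branch 2.1.1.1.1.2 (add !!Z):
                        × closes — contains both Z and !Z.
                  branch 2.1.1.1.2 (add !X, Z):
                    !(Y && !Z): β-rule — branch into !Y  //  !!Z.
                      branch 2.1.1.1.2.1 (add !Y):
                        ○ open, literals {W=F, X=F, Y=F, Z=T}.
                      branch 2.1.1.1.2.2 (add !!Z):
                        ○ open, literals {W=F, X=F, Z=T}.
              branch 2.1.1.2 (add !Z):
                !(X == Z): β-rule — branch into X, !Z  //  !X, Z.
                  branch 2.1.1.2.1 (add X, !Z):
                    ○ open, literals {W=F, X=T, Z=F}.
                  branch 2.1.1.2.2 (add !X, Z):
                    × closes — contains both Z and !Z.
          branch 2.1.2 (add !(Y && W)):
            !((Y && !Z) && Z): β-rule — branch into !(Y && !Z)  //  !Z.
              branch 2.1.2.1 (add !(Y && !Z)):
                !(Y && W): β-rule — branch into !Y  //  !W.
                  branch 2.1.2.1.1 (add !Y):
                    !(Y && !Z): β-rule — branch into !Y  //  !!Z.
                      branch 2.1.2.1.1.1 (add !Y):
                        ○ open, literals {Y=F}.
                      branch 2.1.2.1.1.2 (add !!Z):
                        ○ open, literals {Y=F, Z=T}.
                  branch 2.1.2.1.2 (add !W):
                    !(Y && !Z): β-rule — branch into !Y  //  !!Z.
                      branch 2.1.2.1.2.1 (add !Y):
                        ○ open, literals {W=F, Y=F}.
                      branch 2.1.2.1.2.2 (add !!Z):
                        ○ open, literals {W=F, Z=T}.
              branch 2.1.2.2 (add !Z):
                !(Y && W): β-rule — branch into !Y  //  !W.
                  branch 2.1.2.2.1 (add !Y):
                    ○ open, literals {Y=F, Z=F}.
                  branch 2.1.2.2.2 (add !W):
                    ○ open, literals {W=F, Z=F}.
      branch 2.2 (add !Z):
        !((W || (X == Z)) && (Y && W)): β-rule — branch into !(W || (X == Z))  //  !(Y && W).
          branch 2.2.1 (add !(W || (X == Z))):
            !(W || (X == Z)): α-rule — add !W, !(X == Z).
            !(X == Z): β-rule — branch into X, !Z  //  !X, Z.
              branch 2.2.1.1 (add X, !Z):
                ○ open, literals {W=F, X=T, Z=F}.
              branch 2.2.1.2 (add !X, Z):
                × closes — contains both Z and !Z.
          branch 2.2.2 (add !(Y && W)):
            !(Y && W): β-rule — branch into !Y  //  !W.
              branch 2.2.2.1 (add !Y):
                ○ open, literals {Y=F, Z=F}.
              branch 2.2.2.2 (add !W):
                ○ open, literals {W=F, Z=F}.
4 branches closed, 13 open.
Each open branch fixes some atoms; the unmentioned ones are free. Counting distinct full assignments: branch {W=F, X=T, Y=F, Z=F} (none free) contributes 1 new; branch {W=F, X=F, Y=F, Z=T} (none free) contributes 1 new; branch {W=F, X=F, Z=T} (Y) contributes 1 new; branch {W=F, X=T, Z=F} (Y) contributes 1 new; branch {Y=F} (W, Z, X) contributes 6 new; branch {Y=F, Z=T} (W, X) contributes 0 new; branch {W=F, Y=F} (Z, X) contributes 0 new; branch {W=F, Z=T} (X, Y) contributes 1 new; branch {Y=F, Z=F} (W, X) contributes 0 new; branch {W=F, Z=F} (X, Y) contributes 1 new; branch {W=F, X=T, Z=F} (Y) contributes 0 new; branch {Y=F, Z=F} (W, X) contributes 0 new; branch {W=F, Z=F} (X, Y) contributes 0 new. Total: 12.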